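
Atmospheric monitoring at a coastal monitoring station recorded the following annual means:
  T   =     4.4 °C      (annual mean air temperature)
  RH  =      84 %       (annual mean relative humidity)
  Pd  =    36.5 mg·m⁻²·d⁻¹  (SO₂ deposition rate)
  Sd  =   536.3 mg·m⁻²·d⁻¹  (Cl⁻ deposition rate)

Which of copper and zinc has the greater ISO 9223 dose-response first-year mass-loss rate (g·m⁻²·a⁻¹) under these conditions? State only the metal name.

copper: T≤10 °C ⇒ hinge +0.126·(4.4−10) = -0.7056
  sulphur-dioxide contribution → 0.9471 μm/a
  chloride contribution → 1.428 μm/a
  total first-year rate 2.375 μm/a
  mass loss = 2.375 μm/a × 8.96 g/cm³ = 21.28 g·m⁻²·a⁻¹
zinc: temperature factor f = +0.038·(-5.6) = -0.2128
  sulphur-dioxide contribution → 2.419 μm/a
  chloride contribution → 1.791 μm/a
  ⇒ r_corr(zinc) = 4.21 μm/a
  mass loss = 4.21 μm/a × 7.14 g/cm³ = 30.06 g·m⁻²·a⁻¹
Ordering by g·m⁻²·a⁻¹: zinc (30.1) > copper (21.3)

zinc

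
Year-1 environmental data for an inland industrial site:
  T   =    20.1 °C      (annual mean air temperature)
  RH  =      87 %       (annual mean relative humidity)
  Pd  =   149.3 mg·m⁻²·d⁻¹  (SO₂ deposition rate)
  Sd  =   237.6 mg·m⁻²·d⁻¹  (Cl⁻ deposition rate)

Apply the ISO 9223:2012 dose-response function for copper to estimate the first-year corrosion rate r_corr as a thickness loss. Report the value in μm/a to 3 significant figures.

r_corr = 4.23 μm/a

copper: T>10 °C ⇒ hinge -0.080·(20.1−10) = -0.8080
  SO₂ term: 0.0053·149.3^0.26·exp(0.059·87-0.8080) = 1.472
  Sd branch = 0.01025·Sd^0.27·e^(0.036·RH+0.049·T) = 2.755 μm/a
  r_corr = 1.472 + 2.755 = 4.227 μm/a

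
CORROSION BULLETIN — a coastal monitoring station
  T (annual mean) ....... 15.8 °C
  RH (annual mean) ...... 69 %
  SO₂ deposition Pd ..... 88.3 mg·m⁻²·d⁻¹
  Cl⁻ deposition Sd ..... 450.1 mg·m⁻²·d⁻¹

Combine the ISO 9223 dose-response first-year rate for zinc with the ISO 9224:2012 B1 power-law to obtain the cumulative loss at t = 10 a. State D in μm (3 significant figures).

zinc: T>10 °C ⇒ hinge -0.071·(15.8−10) = -0.4118
  Pd branch = 0.0129·Pd^0.44·e^(0.046·RH+f) = 1.467 μm/a
  Sd branch = 0.0175·Sd^0.57·e^(0.008·RH+0.085·T) = 3.788 μm/a
  r_corr = 1.467 + 3.788 = 5.255 μm/a
Long-term exponent b (ISO 9224 Table 2, B1) = 0.813
  D(10) = 5.255 × 10^0.813 = 5.255 × 6.501 = 34.16 μm

D(10) = 34.2 μm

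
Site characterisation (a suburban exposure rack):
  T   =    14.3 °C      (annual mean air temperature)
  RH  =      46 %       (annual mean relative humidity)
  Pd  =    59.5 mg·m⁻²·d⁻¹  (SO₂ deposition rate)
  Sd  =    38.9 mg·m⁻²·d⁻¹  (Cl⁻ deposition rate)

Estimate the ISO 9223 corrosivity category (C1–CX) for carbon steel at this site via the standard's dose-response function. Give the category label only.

C3

carbon steel: f(T) = -0.054·(T−10) [T>10 °C] = -0.2322
  sulphur-dioxide contribution → 29.47 μm/a
  chloride contribution → 7.981 μm/a
  ⇒ r_corr(carbon steel) = 37.45 μm/a
Category bounds: 25…50 μm/a bracket r_corr ⇒ C3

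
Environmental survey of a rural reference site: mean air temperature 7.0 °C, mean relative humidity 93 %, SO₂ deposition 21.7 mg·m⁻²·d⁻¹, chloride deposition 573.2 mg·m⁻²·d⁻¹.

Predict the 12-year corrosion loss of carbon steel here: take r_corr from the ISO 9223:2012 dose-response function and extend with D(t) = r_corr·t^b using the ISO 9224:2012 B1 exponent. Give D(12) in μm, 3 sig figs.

D(12) = 678 μm

carbon steel: temperature factor f = +0.150·(-3.0) = -0.4500
  SO₂ term: 1.77·21.7^0.52·exp(0.02·93-0.4500) = 35.92
  Cl⁻ term: 0.102·573.2^0.62·exp(0.033·93+0.04·7.0) = 149
  r_corr = 35.92 + 149 = 184.9 μm/a
Long-term exponent b (ISO 9224 Table 2, B1) = 0.523
  D(12) = 184.9 × 12^0.523 = 184.9 × 3.668 = 678.3 μm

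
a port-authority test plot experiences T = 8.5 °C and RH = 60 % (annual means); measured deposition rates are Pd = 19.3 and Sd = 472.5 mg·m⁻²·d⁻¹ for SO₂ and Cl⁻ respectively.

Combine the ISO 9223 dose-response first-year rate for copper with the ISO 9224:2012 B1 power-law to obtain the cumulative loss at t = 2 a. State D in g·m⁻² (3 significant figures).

D(2) = 14.8 g·m⁻²

copper: T≤10 °C ⇒ hinge +0.126·(8.5−10) = -0.1890
  Pd branch = 0.0053·Pd^0.26·e^(0.059·RH+f) = 0.3265 μm/a
  Cl⁻ term: 0.01025·472.5^0.27·exp(0.036·60+0.049·8.5) = 0.7108
  sum: 0.3265 + 0.7108 → r_corr = 1.037 μm/a
Power-law: D(2) = r_corr · 2^0.667
  D(2) = 1.037 × 2^0.667 = 1.037 × 1.588 = 1.647 μm
  Mass loss = 1.647 μm × 8.96 g/cm³ = 14.76 g·m⁻²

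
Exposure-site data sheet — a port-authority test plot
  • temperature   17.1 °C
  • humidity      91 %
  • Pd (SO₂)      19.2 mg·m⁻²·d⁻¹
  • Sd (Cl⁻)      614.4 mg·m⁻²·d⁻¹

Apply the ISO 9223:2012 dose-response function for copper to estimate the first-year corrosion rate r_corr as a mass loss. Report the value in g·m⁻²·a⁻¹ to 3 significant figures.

r_corr = 44.3 g·m⁻²·a⁻¹

copper: f(T) = -0.080·(T−10) [T>10 °C] = -0.5680
  SO₂ term: 0.0053·19.2^0.26·exp(0.059·91-0.5680) = 1.39
  Cl⁻ term: 0.01025·614.4^0.27·exp(0.036·91+0.049·17.1) = 3.55
  sum: 1.39 + 3.55 → r_corr = 4.94 μm/a
Convert to mass loss: 4.94 μm/a × 8.96 g/cm³ = 44.26 g·m⁻²·a⁻¹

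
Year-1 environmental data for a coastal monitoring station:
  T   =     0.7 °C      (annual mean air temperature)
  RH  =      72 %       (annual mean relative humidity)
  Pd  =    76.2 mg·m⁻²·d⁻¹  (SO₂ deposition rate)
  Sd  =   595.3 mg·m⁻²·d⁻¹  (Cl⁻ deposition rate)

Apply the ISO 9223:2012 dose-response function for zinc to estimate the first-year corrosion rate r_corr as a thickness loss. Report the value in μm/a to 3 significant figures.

r_corr = 2.93 μm/a

zinc: f(T) = +0.038·(T−10) [T≤10 °C] = -0.3534
  Pd branch = 0.0129·Pd^0.44·e^(0.046·RH+f) = 1.673 μm/a
  Sd branch = 0.0175·Sd^0.57·e^(0.008·RH+0.085·T) = 1.261 μm/a
  r_corr = 1.673 + 1.261 = 2.934 μm/a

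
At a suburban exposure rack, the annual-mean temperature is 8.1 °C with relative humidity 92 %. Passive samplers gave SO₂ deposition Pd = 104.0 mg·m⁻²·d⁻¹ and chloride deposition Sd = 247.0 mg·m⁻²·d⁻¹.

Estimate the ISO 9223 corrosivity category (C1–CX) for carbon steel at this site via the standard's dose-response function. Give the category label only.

C5

carbon steel: f(T) = +0.150·(T−10) [T≤10 °C] = -0.2850
  Pd branch = 1.77·Pd^0.52·e^(0.02·RH+f) = 93.79 μm/a
  Sd branch = 0.102·Sd^0.62·e^(0.033·RH+0.04·T) = 89.39 μm/a
  sum: 93.79 + 89.39 → r_corr = 183.2 μm/a
Category bounds: 80…200 μm/a bracket r_corr ⇒ C5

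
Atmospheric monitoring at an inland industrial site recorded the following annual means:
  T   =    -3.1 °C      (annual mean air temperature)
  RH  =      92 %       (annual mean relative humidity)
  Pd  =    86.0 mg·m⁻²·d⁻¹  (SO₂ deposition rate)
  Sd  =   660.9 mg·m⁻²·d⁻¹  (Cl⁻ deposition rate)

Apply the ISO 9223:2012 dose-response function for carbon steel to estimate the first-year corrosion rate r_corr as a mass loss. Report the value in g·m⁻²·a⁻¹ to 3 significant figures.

carbon steel: temperature factor f = +0.150·(-13.1) = -1.9650
  sulphur-dioxide contribution → 15.84 μm/a
  chloride contribution → 105.1 μm/a
  total first-year rate 121 μm/a
Convert to mass loss: 121 μm/a × 7.85 g/cm³ = 949.6 g·m⁻²·a⁻¹

r_corr = 950 g·m⁻²·a⁻¹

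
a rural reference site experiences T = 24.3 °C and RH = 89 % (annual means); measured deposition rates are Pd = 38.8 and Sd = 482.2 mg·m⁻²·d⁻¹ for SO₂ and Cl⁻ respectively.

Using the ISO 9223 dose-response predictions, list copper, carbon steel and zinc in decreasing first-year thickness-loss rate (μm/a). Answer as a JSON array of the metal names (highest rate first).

["carbon steel", "zinc", "copper"]

copper: f(T) = -0.080·(T−10) [T>10 °C] = -1.1440
  SO₂ term: 0.0053·38.8^0.26·exp(0.059·89-1.1440) = 0.8337
  Sd branch = 0.01025·Sd^0.27·e^(0.036·RH+0.049·T) = 4.403 μm/a
  sum: 0.8337 + 4.403 → r_corr = 5.237 μm/a
carbon steel: temperature factor f = -0.054·(14.3) = -0.7722
  SO₂ term: 1.77·38.8^0.52·exp(0.02·89-0.7722) = 32.5
  Cl⁻ term: 0.102·482.2^0.62·exp(0.033·89+0.04·24.3) = 234.3
  sum: 32.5 + 234.3 → r_corr = 266.8 μm/a
zinc: T>10 °C ⇒ hinge -0.071·(24.3−10) = -1.0153
  SO₂ term: 0.0129·38.8^0.44·exp(0.046·89-1.0153) = 1.402
  Sd branch = 0.0175·Sd^0.57·e^(0.008·RH+0.085·T) = 9.522 μm/a
  sum: 1.402 + 9.522 → r_corr = 10.92 μm/a
Ordering by μm/a: carbon steel (267) > zinc (10.9) > copper (5.24)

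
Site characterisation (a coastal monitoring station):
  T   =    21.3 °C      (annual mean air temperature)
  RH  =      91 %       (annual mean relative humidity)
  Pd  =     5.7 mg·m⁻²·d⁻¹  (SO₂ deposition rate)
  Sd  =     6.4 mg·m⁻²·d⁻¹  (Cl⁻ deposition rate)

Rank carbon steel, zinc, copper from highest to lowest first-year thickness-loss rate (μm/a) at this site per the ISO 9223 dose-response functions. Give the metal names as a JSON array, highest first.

carbon steel: temperature factor f = -0.054·(11.3) = -0.6102
  sulphur-dioxide contribution → 14.67 μm/a
  chloride contribution → 15.23 μm/a
  total first-year rate 29.9 μm/a
zinc: temperature factor f = -0.071·(11.3) = -0.8023
  sulphur-dioxide contribution → 0.8179 μm/a
  chloride contribution → 0.6383 μm/a
  total first-year rate 1.456 μm/a
copper: f(T) = -0.080·(T−10) [T>10 °C] = -0.9040
  sulphur-dioxide contribution → 0.7243 μm/a
  chloride contribution → 1.272 μm/a
  total first-year rate 1.996 μm/a
Ordering by μm/a: carbon steel (29.9) > copper (2) > zinc (1.46)

["carbon steel", "copper", "zinc"]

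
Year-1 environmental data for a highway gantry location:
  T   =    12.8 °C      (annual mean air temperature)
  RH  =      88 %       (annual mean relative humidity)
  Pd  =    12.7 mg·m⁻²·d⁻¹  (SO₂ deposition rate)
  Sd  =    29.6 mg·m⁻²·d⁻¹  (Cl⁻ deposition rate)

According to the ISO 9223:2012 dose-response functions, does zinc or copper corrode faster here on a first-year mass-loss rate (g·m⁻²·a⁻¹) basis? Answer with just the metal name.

zinc: f(T) = -0.071·(T−10) [T>10 °C] = -0.1988
  sulphur-dioxide contribution → 1.853 μm/a
  chloride contribution → 0.7243 μm/a
  ⇒ r_corr(zinc) = 2.578 μm/a
  mass loss = 2.578 μm/a × 7.14 g/cm³ = 18.4 g·m⁻²·a⁻¹
copper: T>10 °C ⇒ hinge -0.080·(12.8−10) = -0.2240
  sulphur-dioxide contribution → 1.475 μm/a
  chloride contribution → 1.138 μm/a
  ⇒ r_corr(copper) = 2.613 μm/a
  mass loss = 2.613 μm/a × 8.96 g/cm³ = 23.42 g·m⁻²·a⁻¹
Ordering by g·m⁻²·a⁻¹: copper (23.4) > zinc (18.4)

copper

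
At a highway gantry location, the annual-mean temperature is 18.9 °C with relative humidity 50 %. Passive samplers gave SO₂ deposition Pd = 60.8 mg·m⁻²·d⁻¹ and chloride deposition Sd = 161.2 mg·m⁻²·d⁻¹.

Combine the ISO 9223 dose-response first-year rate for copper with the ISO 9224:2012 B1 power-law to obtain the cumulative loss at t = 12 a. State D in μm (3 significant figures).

copper: f(T) = -0.080·(T−10) [T>10 °C] = -0.7120
  SO₂ term: 0.0053·60.8^0.26·exp(0.059·50-0.7120) = 0.1446
  Sd branch = 0.01025·Sd^0.27·e^(0.036·RH+0.049·T) = 0.6175 μm/a
  sum: 0.1446 + 0.6175 → r_corr = 0.7621 μm/a
Power-law: D(12) = r_corr · 12^0.667
  D(12) = 0.7621 × 12^0.667 = 0.7621 × 5.246 = 3.998 μm

D(12) = 4.00 μm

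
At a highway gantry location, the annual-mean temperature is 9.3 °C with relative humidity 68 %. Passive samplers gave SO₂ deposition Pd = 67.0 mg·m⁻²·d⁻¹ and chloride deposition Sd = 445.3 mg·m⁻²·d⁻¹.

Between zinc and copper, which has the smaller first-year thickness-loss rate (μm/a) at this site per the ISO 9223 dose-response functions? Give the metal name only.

zinc: temperature factor f = +0.038·(-0.7) = -0.0266
  SO₂ term: 0.0129·67.0^0.44·exp(0.046·68-0.0266) = 1.824
  Sd branch = 0.0175·Sd^0.57·e^(0.008·RH+0.085·T) = 2.149 μm/a
  r_corr = 1.824 + 2.149 = 3.973 μm/a
copper: T≤10 °C ⇒ hinge +0.126·(9.3−10) = -0.0882
  SO₂ term: 0.0053·67.0^0.26·exp(0.059·68-0.0882) = 0.8001
  Cl⁻ term: 0.01025·445.3^0.27·exp(0.036·68+0.049·9.3) = 0.9703
  sum: 0.8001 + 0.9703 → r_corr = 1.77 μm/a
Ordering by μm/a: zinc (3.97) > copper (1.77)

copper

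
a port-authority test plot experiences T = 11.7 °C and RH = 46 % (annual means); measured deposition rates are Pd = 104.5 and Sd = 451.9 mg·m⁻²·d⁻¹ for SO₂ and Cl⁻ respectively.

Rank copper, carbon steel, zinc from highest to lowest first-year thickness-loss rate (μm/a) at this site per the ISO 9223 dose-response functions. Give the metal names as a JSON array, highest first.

copper: f(T) = -0.080·(T−10) [T>10 °C] = -0.1360
  SO₂ term: 0.0053·104.5^0.26·exp(0.059·46-0.1360) = 0.2338
  Cl⁻ term: 0.01025·451.9^0.27·exp(0.036·46+0.049·11.7) = 0.4963
  r_corr = 0.2338 + 0.4963 = 0.7301 μm/a
carbon steel: T>10 °C ⇒ hinge -0.054·(11.7−10) = -0.0918
  SO₂ term: 1.77·104.5^0.52·exp(0.02·46-0.0918) = 45.46
  Sd branch = 0.102·Sd^0.62·e^(0.033·RH+0.04·T) = 32.9 μm/a
  r_corr = 45.46 + 32.9 = 78.36 μm/a
zinc: temperature factor f = -0.071·(1.7) = -0.1207
  Pd branch = 0.0129·Pd^0.44·e^(0.046·RH+f) = 0.7338 μm/a
  Cl⁻ term: 0.0175·451.9^0.57·exp(0.008·46+0.085·11.7) = 2.229
  r_corr = 0.7338 + 2.229 = 2.963 μm/a
Ordering by μm/a: carbon steel (78.4) > zinc (2.96) > copper (0.73)

["carbon steel", "zinc", "copper"]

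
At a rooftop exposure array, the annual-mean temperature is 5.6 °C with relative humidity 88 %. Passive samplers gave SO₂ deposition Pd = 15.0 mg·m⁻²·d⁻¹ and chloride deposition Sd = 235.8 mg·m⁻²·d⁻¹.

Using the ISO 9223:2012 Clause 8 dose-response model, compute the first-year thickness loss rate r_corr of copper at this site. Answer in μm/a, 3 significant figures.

copper: f(T) = +0.126·(T−10) [T≤10 °C] = -0.5544
  Pd branch = 0.0053·Pd^0.26·e^(0.059·RH+f) = 1.107 μm/a
  Cl⁻ term: 0.01025·235.8^0.27·exp(0.036·88+0.049·5.6) = 1.401
  sum: 1.107 + 1.401 → r_corr = 2.508 μm/a

r_corr = 2.51 μm/a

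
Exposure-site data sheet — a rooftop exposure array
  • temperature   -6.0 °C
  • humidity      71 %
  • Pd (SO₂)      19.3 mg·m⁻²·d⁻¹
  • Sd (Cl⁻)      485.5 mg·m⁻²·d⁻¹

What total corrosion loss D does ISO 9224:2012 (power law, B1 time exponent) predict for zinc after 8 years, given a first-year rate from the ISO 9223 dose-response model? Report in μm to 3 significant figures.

D(8) = 7.09 μm

zinc: T≤10 °C ⇒ hinge +0.038·(-6.0−10) = -0.6080
  Pd branch = 0.0129·Pd^0.44·e^(0.046·RH+f) = 0.677 μm/a
  Cl⁻ term: 0.0175·485.5^0.57·exp(0.008·71+0.085·-6.0) = 0.63
  sum: 0.677 + 0.63 → r_corr = 1.307 μm/a
Long-term exponent b (ISO 9224 Table 2, B1) = 0.813
  D(8) = 1.307 × 8^0.813 = 1.307 × 5.423 = 7.088 μm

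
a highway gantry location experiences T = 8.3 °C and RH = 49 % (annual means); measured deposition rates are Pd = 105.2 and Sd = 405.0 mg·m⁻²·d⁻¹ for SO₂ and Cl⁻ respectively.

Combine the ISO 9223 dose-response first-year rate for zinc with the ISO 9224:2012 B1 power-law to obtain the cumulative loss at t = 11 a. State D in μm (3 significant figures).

zinc: temperature factor f = +0.038·(-1.7) = -0.0646
  SO₂ term: 0.0129·105.2^0.44·exp(0.046·49-0.0646) = 0.8936
  Sd branch = 0.0175·Sd^0.57·e^(0.008·RH+0.085·T) = 1.607 μm/a
  r_corr = 0.8936 + 1.607 = 2.5 μm/a
ISO 9224: D(t) = r_corr · t^b with b = 0.813 (zinc, B1)
  D(11) = 2.5 × 11^0.813 = 2.5 × 7.025 = 17.56 μm

D(11) = 17.6 μm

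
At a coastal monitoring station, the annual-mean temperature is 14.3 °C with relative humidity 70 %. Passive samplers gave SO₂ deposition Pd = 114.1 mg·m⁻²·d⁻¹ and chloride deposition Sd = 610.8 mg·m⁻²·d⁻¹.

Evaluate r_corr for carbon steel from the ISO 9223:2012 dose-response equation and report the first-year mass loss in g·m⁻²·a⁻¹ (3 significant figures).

r_corr = 1.29e+03 g·m⁻²·a⁻¹

carbon steel: f(T) = -0.054·(T−10) [T>10 °C] = -0.2322
  SO₂ term: 1.77·114.1^0.52·exp(0.02·70-0.2322) = 66.82
  Cl⁻ term: 0.102·610.8^0.62·exp(0.033·70+0.04·14.3) = 97.16
  sum: 66.82 + 97.16 → r_corr = 164 μm/a
Convert to mass loss: 164 μm/a × 7.85 g/cm³ = 1287 g·m⁻²·a⁻¹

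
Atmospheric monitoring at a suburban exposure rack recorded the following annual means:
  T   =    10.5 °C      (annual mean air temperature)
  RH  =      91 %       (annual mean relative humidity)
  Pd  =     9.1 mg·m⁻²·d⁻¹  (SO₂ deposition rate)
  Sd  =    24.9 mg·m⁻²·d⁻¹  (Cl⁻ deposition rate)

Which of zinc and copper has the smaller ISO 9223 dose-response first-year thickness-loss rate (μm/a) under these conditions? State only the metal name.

zinc

zinc: T>10 °C ⇒ hinge -0.071·(10.5−10) = -0.0355
  Pd branch = 0.0129·Pd^0.44·e^(0.046·RH+f) = 2.163 μm/a
  Sd branch = 0.0175·Sd^0.57·e^(0.008·RH+0.085·T) = 0.5529 μm/a
  sum: 2.163 + 0.5529 → r_corr = 2.716 μm/a
copper: T>10 °C ⇒ hinge -0.080·(10.5−10) = -0.0400
  Pd branch = 0.0053·Pd^0.26·e^(0.059·RH+f) = 1.941 μm/a
  Sd branch = 0.01025·Sd^0.27·e^(0.036·RH+0.049·T) = 1.081 μm/a
  sum: 1.941 + 1.081 → r_corr = 3.022 μm/a
Ordering by μm/a: copper (3.02) > zinc (2.72)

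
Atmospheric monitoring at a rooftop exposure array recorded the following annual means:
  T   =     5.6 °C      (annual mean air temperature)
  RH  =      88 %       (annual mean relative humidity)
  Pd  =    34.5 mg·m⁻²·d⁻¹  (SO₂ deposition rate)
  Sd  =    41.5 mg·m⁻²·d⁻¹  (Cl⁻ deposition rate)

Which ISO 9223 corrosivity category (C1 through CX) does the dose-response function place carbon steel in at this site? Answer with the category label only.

carbon steel: temperature factor f = +0.150·(-4.4) = -0.6600
  Pd branch = 1.77·Pd^0.52·e^(0.02·RH+f) = 33.52 μm/a
  Cl⁻ term: 0.102·41.5^0.62·exp(0.033·88+0.04·5.6) = 23.46
  sum: 33.52 + 23.46 → r_corr = 56.98 μm/a
57 μm/a falls in (50, 80] for carbon steel → category C4

C4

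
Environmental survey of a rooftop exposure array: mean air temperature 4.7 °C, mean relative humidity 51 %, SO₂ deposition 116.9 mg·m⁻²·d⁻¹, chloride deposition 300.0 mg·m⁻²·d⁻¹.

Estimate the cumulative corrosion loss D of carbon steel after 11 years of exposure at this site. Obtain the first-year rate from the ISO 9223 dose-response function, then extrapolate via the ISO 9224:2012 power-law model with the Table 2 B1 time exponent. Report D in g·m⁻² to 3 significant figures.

D(11) = 1.35e+03 g·m⁻²

carbon steel: temperature factor f = +0.150·(-5.3) = -0.7950
  Pd branch = 1.77·Pd^0.52·e^(0.02·RH+f) = 26.36 μm/a
  Cl⁻ term: 0.102·300.0^0.62·exp(0.033·51+0.04·4.7) = 22.75
  r_corr = 26.36 + 22.75 = 49.11 μm/a
Long-term exponent b (ISO 9224 Table 2, B1) = 0.523
  D(11) = 49.11 × 11^0.523 = 49.11 × 3.505 = 172.1 μm
  Mass loss = 172.1 μm × 7.85 g/cm³ = 1351 g·m⁻²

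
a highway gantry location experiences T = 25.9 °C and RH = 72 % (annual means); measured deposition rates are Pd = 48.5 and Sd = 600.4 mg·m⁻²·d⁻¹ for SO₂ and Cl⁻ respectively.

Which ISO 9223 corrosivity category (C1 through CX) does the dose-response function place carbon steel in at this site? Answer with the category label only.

carbon steel: temperature factor f = -0.054·(15.9) = -0.8586
  SO₂ term: 1.77·48.5^0.52·exp(0.02·72-0.8586) = 23.83
  Sd branch = 0.102·Sd^0.62·e^(0.033·RH+0.04·T) = 163.3 μm/a
  sum: 23.83 + 163.3 → r_corr = 187.1 μm/a
ISO 9223 Table 2 (carbon steel): 80 < 187 ≤ 200 μm/a ⇒ C5

C5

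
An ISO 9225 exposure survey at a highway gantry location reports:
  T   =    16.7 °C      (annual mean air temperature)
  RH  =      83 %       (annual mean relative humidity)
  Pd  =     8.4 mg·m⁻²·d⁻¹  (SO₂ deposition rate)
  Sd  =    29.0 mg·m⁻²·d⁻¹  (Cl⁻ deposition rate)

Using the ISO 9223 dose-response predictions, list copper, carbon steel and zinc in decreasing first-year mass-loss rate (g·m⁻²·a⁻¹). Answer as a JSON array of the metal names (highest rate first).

["carbon steel", "copper", "zinc"]

copper: T>10 °C ⇒ hinge -0.080·(16.7−10) = -0.5360
  sulphur-dioxide contribution → 0.722 μm/a
  chloride contribution → 1.145 μm/a
  ⇒ r_corr(copper) = 1.867 μm/a
  mass loss = 1.867 μm/a × 8.96 g/cm³ = 16.72 g·m⁻²·a⁻¹
carbon steel: temperature factor f = -0.054·(6.7) = -0.3618
  sulphur-dioxide contribution → 19.61 μm/a
  chloride contribution → 24.83 μm/a
  ⇒ r_corr(carbon steel) = 44.43 μm/a
  mass loss = 44.43 μm/a × 7.85 g/cm³ = 348.8 g·m⁻²·a⁻¹
zinc: temperature factor f = -0.071·(6.7) = -0.4757
  sulphur-dioxide contribution → 0.9307 μm/a
  chloride contribution → 0.9582 μm/a
  ⇒ r_corr(zinc) = 1.889 μm/a
  mass loss = 1.889 μm/a × 7.14 g/cm³ = 13.49 g·m⁻²·a⁻¹
Ordering by g·m⁻²·a⁻¹: carbon steel (349) > copper (16.7) > zinc (13.5)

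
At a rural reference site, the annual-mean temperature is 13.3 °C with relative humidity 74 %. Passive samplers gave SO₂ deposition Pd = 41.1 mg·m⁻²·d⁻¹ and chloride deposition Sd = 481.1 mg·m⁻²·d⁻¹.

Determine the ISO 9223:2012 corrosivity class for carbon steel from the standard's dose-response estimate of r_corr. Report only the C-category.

C5

carbon steel: f(T) = -0.054·(T−10) [T>10 °C] = -0.1782
  Pd branch = 1.77·Pd^0.52·e^(0.02·RH+f) = 44.93 μm/a
  Sd branch = 0.102·Sd^0.62·e^(0.033·RH+0.04·T) = 91.87 μm/a
  r_corr = 44.93 + 91.87 = 136.8 μm/a
Category bounds: 80…200 μm/a bracket r_corr ⇒ C5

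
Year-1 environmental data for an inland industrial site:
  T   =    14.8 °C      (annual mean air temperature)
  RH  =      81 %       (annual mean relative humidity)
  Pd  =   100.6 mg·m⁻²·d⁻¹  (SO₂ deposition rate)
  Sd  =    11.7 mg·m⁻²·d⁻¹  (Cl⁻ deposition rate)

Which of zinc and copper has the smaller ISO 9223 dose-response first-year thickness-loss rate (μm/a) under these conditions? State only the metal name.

copper

zinc: temperature factor f = -0.071·(4.8) = -0.3408
  sulphur-dioxide contribution → 2.897 μm/a
  chloride contribution → 0.4783 μm/a
  ⇒ r_corr(zinc) = 3.375 μm/a
copper: f(T) = -0.080·(T−10) [T>10 °C] = -0.3840
  sulphur-dioxide contribution → 1.425 μm/a
  chloride contribution → 0.7594 μm/a
  ⇒ r_corr(copper) = 2.184 μm/a
Ordering by μm/a: zinc (3.37) > copper (2.18)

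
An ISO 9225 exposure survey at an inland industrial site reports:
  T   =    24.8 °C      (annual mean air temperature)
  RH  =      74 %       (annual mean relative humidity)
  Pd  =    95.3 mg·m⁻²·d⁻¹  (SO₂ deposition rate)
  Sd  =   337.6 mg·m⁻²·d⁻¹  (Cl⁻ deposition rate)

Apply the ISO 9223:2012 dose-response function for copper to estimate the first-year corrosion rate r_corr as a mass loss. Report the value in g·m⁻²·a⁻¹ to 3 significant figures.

copper: f(T) = -0.080·(T−10) [T>10 °C] = -1.1840
  sulphur-dioxide contribution → 0.4176 μm/a
  chloride contribution → 2.388 μm/a
  total first-year rate 2.806 μm/a
Convert to mass loss: 2.806 μm/a × 8.96 g/cm³ = 25.14 g·m⁻²·a⁻¹

r_corr = 25.1 g·m⁻²·a⁻¹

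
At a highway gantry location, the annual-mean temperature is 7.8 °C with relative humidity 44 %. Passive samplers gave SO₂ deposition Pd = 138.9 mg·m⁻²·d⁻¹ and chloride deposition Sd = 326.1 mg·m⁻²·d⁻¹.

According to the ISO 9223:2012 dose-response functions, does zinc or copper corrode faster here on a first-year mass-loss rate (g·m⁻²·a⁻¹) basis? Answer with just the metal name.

zinc: f(T) = +0.038·(T−10) [T≤10 °C] = -0.0836
  sulphur-dioxide contribution → 0.7872 μm/a
  chloride contribution → 1.308 μm/a
  ⇒ r_corr(zinc) = 2.095 μm/a
  mass loss = 2.095 μm/a × 7.14 g/cm³ = 14.96 g·m⁻²·a⁻¹
copper: f(T) = +0.126·(T−10) [T≤10 °C] = -0.2772
  sulphur-dioxide contribution → 0.1943 μm/a
  chloride contribution → 0.3493 μm/a
  ⇒ r_corr(copper) = 0.5436 μm/a
  mass loss = 0.5436 μm/a × 8.96 g/cm³ = 4.871 g·m⁻²·a⁻¹
Ordering by g·m⁻²·a⁻¹: zinc (15) > copper (4.87)

zinc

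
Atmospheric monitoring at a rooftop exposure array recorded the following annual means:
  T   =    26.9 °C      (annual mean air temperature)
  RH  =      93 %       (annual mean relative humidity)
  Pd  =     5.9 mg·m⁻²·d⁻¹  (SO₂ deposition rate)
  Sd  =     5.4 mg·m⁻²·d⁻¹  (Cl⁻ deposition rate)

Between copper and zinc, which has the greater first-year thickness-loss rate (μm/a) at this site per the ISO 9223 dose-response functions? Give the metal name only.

copper: f(T) = -0.080·(T−10) [T>10 °C] = -1.3520
  Pd branch = 0.0053·Pd^0.26·e^(0.059·RH+f) = 0.5254 μm/a
  Sd branch = 0.01025·Sd^0.27·e^(0.036·RH+0.049·T) = 1.718 μm/a
  r_corr = 0.5254 + 1.718 = 2.243 μm/a
zinc: temperature factor f = -0.071·(16.9) = -1.1999
  Pd branch = 0.0129·Pd^0.44·e^(0.046·RH+f) = 0.6117 μm/a
  Cl⁻ term: 0.0175·5.4^0.57·exp(0.008·93+0.085·26.9) = 0.9476
  r_corr = 0.6117 + 0.9476 = 1.559 μm/a
Ordering by μm/a: copper (2.24) > zinc (1.56)

copper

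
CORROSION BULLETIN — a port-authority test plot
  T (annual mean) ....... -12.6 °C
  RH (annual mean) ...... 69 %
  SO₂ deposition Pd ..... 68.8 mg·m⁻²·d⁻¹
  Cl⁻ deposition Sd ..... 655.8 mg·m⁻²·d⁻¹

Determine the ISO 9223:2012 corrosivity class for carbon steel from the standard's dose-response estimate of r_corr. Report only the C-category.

carbon steel: T≤10 °C ⇒ hinge +0.150·(-12.6−10) = -3.3900
  SO₂ term: 1.77·68.8^0.52·exp(0.02·69-3.3900) = 2.141
  Cl⁻ term: 0.102·655.8^0.62·exp(0.033·69+0.04·-12.6) = 33.5
  sum: 2.141 + 33.5 → r_corr = 35.64 μm/a
ISO 9223 Table 2 (carbon steel): 25 < 35.6 ≤ 50 μm/a ⇒ C3

C3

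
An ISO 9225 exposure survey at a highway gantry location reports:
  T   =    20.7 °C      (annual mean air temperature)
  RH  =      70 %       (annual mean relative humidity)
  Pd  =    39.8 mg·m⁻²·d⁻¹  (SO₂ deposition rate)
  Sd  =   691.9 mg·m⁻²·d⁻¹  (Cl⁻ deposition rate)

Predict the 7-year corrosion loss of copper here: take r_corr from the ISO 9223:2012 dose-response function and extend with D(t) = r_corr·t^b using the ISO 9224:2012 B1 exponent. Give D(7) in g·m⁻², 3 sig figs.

D(7) = 79.3 g·m⁻²

copper: T>10 °C ⇒ hinge -0.080·(20.7−10) = -0.8560
  sulphur-dioxide contribution → 0.3649 μm/a
  chloride contribution → 2.053 μm/a
  total first-year rate 2.418 μm/a
Power-law: D(7) = r_corr · 7^0.667
  D(7) = 2.418 × 7^0.667 = 2.418 × 3.662 = 8.855 μm
  Mass loss = 8.855 μm × 8.96 g/cm³ = 79.34 g·m⁻²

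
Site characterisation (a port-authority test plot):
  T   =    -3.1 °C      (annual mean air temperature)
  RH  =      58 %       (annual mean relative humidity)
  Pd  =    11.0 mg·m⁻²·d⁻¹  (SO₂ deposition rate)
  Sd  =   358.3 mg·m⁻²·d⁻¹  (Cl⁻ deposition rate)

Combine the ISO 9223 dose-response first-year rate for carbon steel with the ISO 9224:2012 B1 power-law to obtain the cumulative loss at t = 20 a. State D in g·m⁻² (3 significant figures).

D(20) = 984 g·m⁻²

carbon steel: T≤10 °C ⇒ hinge +0.150·(-3.1−10) = -1.9650
  Pd branch = 1.77·Pd^0.52·e^(0.02·RH+f) = 2.754 μm/a
  Cl⁻ term: 0.102·358.3^0.62·exp(0.033·58+0.04·-3.1) = 23.42
  sum: 2.754 + 23.42 → r_corr = 26.18 μm/a
Long-term exponent b (ISO 9224 Table 2, B1) = 0.523
  D(20) = 26.18 × 20^0.523 = 26.18 × 4.791 = 125.4 μm
  Mass loss = 125.4 μm × 7.85 g/cm³ = 984.5 g·m⁻²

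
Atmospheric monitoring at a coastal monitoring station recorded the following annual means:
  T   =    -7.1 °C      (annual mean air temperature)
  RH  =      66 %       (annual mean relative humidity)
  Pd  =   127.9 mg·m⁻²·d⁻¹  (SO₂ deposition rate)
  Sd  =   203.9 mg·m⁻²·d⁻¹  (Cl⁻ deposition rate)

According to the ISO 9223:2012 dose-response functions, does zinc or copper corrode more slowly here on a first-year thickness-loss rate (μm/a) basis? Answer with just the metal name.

zinc: temperature factor f = +0.038·(-17.1) = -0.6498
  SO₂ term: 0.0129·127.9^0.44·exp(0.046·66-0.6498) = 1.186
  Cl⁻ term: 0.0175·203.9^0.57·exp(0.008·66+0.085·-7.1) = 0.3362
  sum: 1.186 + 0.3362 → r_corr = 1.522 μm/a
copper: f(T) = +0.126·(T−10) [T≤10 °C] = -2.1546
  SO₂ term: 0.0053·127.9^0.26·exp(0.059·66-2.1546) = 0.1065
  Sd branch = 0.01025·Sd^0.27·e^(0.036·RH+0.049·T) = 0.3274 μm/a
  sum: 0.1065 + 0.3274 → r_corr = 0.4339 μm/a
Ordering by μm/a: zinc (1.52) > copper (0.434)

copper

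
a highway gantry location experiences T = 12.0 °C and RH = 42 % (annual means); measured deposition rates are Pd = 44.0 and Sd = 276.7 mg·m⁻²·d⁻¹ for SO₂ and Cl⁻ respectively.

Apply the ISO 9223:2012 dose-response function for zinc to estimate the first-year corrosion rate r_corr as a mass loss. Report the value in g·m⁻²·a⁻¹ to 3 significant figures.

r_corr = 14.9 g·m⁻²·a⁻¹

zinc: T>10 °C ⇒ hinge -0.071·(12.0−10) = -0.1420
  sulphur-dioxide contribution → 0.4084 μm/a
  chloride contribution → 1.675 μm/a
  ⇒ r_corr(zinc) = 2.083 μm/a
Convert to mass loss: 2.083 μm/a × 7.14 g/cm³ = 14.87 g·m⁻²·a⁻¹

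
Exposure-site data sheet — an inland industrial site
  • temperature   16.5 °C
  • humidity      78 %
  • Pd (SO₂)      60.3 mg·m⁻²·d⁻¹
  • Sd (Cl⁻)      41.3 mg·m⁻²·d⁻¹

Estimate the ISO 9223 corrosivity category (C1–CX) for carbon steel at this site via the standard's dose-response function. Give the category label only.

C4

carbon steel: temperature factor f = -0.054·(6.5) = -0.3510
  SO₂ term: 1.77·60.3^0.52·exp(0.02·78-0.3510) = 49.98
  Sd branch = 0.102·Sd^0.62·e^(0.033·RH+0.04·T) = 26 μm/a
  r_corr = 49.98 + 26 = 75.98 μm/a
Category bounds: 50…80 μm/a bracket r_corr ⇒ C4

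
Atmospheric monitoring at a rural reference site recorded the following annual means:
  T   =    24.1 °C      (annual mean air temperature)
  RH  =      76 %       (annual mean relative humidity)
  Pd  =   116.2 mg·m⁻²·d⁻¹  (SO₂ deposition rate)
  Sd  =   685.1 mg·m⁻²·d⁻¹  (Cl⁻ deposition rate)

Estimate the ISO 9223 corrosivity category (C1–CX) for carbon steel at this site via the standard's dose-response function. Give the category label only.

CX

carbon steel: temperature factor f = -0.054·(14.1) = -0.7614
  Pd branch = 1.77·Pd^0.52·e^(0.02·RH+f) = 44.81 μm/a
  Cl⁻ term: 0.102·685.1^0.62·exp(0.033·76+0.04·24.1) = 188.2
  sum: 44.81 + 188.2 → r_corr = 233 μm/a
ISO 9223 Table 2 (carbon steel): 200 < 233 ≤ 700 μm/a ⇒ CX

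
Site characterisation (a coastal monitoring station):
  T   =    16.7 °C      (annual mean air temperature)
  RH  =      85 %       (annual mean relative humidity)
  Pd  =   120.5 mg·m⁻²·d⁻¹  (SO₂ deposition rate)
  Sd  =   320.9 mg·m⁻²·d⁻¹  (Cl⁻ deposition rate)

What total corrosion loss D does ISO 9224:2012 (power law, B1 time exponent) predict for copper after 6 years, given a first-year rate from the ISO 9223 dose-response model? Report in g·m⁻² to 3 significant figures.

copper: f(T) = -0.080·(T−10) [T>10 °C] = -0.5360
  SO₂ term: 0.0053·120.5^0.26·exp(0.059·85-0.5360) = 1.624
  Sd branch = 0.01025·Sd^0.27·e^(0.036·RH+0.049·T) = 2.354 μm/a
  r_corr = 1.624 + 2.354 = 3.978 μm/a
ISO 9224: D(t) = r_corr · t^b with b = 0.667 (copper, B1)
  D(6) = 3.978 × 6^0.667 = 3.978 × 3.304 = 13.14 μm
  Mass loss = 13.14 μm × 8.96 g/cm³ = 117.7 g·m⁻²

D(6) = 118 g·m⁻²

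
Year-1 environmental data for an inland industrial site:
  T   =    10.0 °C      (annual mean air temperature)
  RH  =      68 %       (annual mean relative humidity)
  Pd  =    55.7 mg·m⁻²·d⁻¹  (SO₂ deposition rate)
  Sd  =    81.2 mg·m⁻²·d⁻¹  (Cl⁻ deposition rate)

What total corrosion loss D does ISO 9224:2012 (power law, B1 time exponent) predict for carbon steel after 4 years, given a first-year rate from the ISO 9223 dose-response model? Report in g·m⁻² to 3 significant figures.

D(4) = 1.26e+03 g·m⁻²

carbon steel: f(T) = +0.150·(T−10) [T≤10 °C] = +0.0000
  SO₂ term: 1.77·55.7^0.52·exp(0.02·68+0.0000) = 55.78
  Cl⁻ term: 0.102·81.2^0.62·exp(0.033·68+0.04·10.0) = 21.92
  sum: 55.78 + 21.92 → r_corr = 77.7 μm/a
Long-term exponent b (ISO 9224 Table 2, B1) = 0.523
  D(4) = 77.7 × 4^0.523 = 77.7 × 2.065 = 160.4 μm
  Mass loss = 160.4 μm × 7.85 g/cm³ = 1259 g·m⁻²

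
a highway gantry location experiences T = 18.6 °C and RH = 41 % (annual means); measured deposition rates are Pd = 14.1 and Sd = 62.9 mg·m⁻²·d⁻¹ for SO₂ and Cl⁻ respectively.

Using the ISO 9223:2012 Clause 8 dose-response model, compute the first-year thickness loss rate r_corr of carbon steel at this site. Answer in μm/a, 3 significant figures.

carbon steel: f(T) = -0.054·(T−10) [T>10 °C] = -0.4644
  sulphur-dioxide contribution → 10 μm/a
  chloride contribution → 10.83 μm/a
  ⇒ r_corr(carbon steel) = 20.83 μm/a

r_corr = 20.8 μm/a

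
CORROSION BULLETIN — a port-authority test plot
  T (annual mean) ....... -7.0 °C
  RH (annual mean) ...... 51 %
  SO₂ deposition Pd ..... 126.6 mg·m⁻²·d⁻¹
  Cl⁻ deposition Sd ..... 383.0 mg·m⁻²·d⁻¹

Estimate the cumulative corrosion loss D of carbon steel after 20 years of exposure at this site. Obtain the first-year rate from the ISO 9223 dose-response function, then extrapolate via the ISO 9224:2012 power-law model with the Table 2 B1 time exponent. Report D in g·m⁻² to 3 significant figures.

carbon steel: f(T) = +0.150·(T−10) [T≤10 °C] = -2.5500
  sulphur-dioxide contribution → 4.751 μm/a
  chloride contribution → 16.58 μm/a
  ⇒ r_corr(carbon steel) = 21.33 μm/a
Long-term exponent b (ISO 9224 Table 2, B1) = 0.523
  D(20) = 21.33 × 20^0.523 = 21.33 × 4.791 = 102.2 μm
  Mass loss = 102.2 μm × 7.85 g/cm³ = 802.1 g·m⁻²

D(20) = 802 g·m⁻²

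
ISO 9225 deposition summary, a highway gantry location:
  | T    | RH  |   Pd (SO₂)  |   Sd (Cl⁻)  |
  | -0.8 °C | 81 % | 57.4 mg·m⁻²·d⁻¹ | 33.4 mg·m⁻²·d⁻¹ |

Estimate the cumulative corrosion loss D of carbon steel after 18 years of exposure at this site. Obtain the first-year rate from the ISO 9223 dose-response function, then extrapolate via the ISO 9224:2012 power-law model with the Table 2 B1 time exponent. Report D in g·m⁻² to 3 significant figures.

carbon steel: T≤10 °C ⇒ hinge +0.150·(-0.8−10) = -1.6200
  Pd branch = 1.77·Pd^0.52·e^(0.02·RH+f) = 14.54 μm/a
  Cl⁻ term: 0.102·33.4^0.62·exp(0.033·81+0.04·-0.8) = 12.6
  r_corr = 14.54 + 12.6 = 27.14 μm/a
Long-term exponent b (ISO 9224 Table 2, B1) = 0.523
  D(18) = 27.14 × 18^0.523 = 27.14 × 4.534 = 123.1 μm
  Mass loss = 123.1 μm × 7.85 g/cm³ = 966 g·m⁻²

D(18) = 966 g·m⁻²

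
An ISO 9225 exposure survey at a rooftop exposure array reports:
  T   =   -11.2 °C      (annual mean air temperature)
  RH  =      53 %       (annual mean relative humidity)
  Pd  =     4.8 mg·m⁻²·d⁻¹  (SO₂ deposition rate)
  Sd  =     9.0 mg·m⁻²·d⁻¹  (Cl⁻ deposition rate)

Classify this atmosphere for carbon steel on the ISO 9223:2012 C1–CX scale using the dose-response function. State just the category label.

C2

carbon steel: temperature factor f = +0.150·(-21.2) = -3.1800
  Pd branch = 1.77·Pd^0.52·e^(0.02·RH+f) = 0.4803 μm/a
  Sd branch = 0.102·Sd^0.62·e^(0.033·RH+0.04·T) = 1.463 μm/a
  r_corr = 0.4803 + 1.463 = 1.943 μm/a
1.94 μm/a falls in (1.3, 25] for carbon steel → category C2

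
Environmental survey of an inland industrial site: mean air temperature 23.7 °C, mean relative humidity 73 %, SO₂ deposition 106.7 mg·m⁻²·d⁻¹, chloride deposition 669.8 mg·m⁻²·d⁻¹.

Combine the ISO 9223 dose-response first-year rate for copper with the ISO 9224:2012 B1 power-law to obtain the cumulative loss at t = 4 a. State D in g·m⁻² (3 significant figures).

D(4) = 69.3 g·m⁻²

copper: temperature factor f = -0.080·(13.7) = -1.0960
  Pd branch = 0.0053·Pd^0.26·e^(0.059·RH+f) = 0.4427 μm/a
  Cl⁻ term: 0.01025·669.8^0.27·exp(0.036·73+0.049·23.7) = 2.627
  sum: 0.4427 + 2.627 → r_corr = 3.069 μm/a
Power-law: D(4) = r_corr · 4^0.667
  D(4) = 3.069 × 4^0.667 = 3.069 × 2.521 = 7.738 μm
  Mass loss = 7.738 μm × 8.96 g/cm³ = 69.33 g·m⁻²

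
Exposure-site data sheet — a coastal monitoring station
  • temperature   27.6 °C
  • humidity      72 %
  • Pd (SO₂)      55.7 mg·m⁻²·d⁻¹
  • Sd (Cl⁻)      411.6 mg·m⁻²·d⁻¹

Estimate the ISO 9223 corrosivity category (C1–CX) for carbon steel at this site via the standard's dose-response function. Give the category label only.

carbon steel: f(T) = -0.054·(T−10) [T>10 °C] = -0.9504
  SO₂ term: 1.77·55.7^0.52·exp(0.02·72-0.9504) = 23.36
  Cl⁻ term: 0.102·411.6^0.62·exp(0.033·72+0.04·27.6) = 138.3
  sum: 23.36 + 138.3 → r_corr = 161.7 μm/a
162 μm/a falls in (80, 200] for carbon steel → category C5

C5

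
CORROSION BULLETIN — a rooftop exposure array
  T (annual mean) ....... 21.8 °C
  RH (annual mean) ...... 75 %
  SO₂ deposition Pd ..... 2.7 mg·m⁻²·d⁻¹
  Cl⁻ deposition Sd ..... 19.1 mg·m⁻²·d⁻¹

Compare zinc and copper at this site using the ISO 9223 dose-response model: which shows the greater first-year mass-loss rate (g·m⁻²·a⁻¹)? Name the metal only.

copper

zinc: T>10 °C ⇒ hinge -0.071·(21.8−10) = -0.8378
  sulphur-dioxide contribution → 0.2722 μm/a
  chloride contribution → 1.093 μm/a
  total first-year rate 1.365 μm/a
  mass loss = 1.365 μm/a × 7.14 g/cm³ = 9.746 g·m⁻²·a⁻¹
copper: f(T) = -0.080·(T−10) [T>10 °C] = -0.9440
  sulphur-dioxide contribution → 0.223 μm/a
  chloride contribution → 0.9843 μm/a
  ⇒ r_corr(copper) = 1.207 μm/a
  mass loss = 1.207 μm/a × 8.96 g/cm³ = 10.82 g·m⁻²·a⁻¹
Ordering by g·m⁻²·a⁻¹: copper (10.8) > zinc (9.75)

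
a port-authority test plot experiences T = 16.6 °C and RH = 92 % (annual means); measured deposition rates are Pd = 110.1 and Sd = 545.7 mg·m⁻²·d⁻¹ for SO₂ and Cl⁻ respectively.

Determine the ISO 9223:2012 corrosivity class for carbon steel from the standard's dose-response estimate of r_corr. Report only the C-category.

CX

carbon steel: temperature factor f = -0.054·(6.6) = -0.3564
  SO₂ term: 1.77·110.1^0.52·exp(0.02·92-0.3564) = 89.95
  Cl⁻ term: 0.102·545.7^0.62·exp(0.033·92+0.04·16.6) = 205.3
  sum: 89.95 + 205.3 → r_corr = 295.3 μm/a
Category bounds: 200…700 μm/a bracket r_corr ⇒ CX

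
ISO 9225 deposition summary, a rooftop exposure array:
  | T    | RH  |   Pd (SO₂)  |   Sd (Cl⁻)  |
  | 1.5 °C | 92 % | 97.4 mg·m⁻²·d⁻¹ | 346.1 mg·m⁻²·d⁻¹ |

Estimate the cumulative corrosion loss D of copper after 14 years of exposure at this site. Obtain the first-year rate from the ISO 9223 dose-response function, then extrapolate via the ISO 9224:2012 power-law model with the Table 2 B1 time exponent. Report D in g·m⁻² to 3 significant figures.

D(14) = 147 g·m⁻²

copper: T≤10 °C ⇒ hinge +0.126·(1.5−10) = -1.0710
  sulphur-dioxide contribution → 1.36 μm/a
  chloride contribution → 1.468 μm/a
  ⇒ r_corr(copper) = 2.828 μm/a
ISO 9224: D(t) = r_corr · t^b with b = 0.667 (copper, B1)
  D(14) = 2.828 × 14^0.667 = 2.828 × 5.814 = 16.44 μm
  Mass loss = 16.44 μm × 8.96 g/cm³ = 147.3 g·m⁻²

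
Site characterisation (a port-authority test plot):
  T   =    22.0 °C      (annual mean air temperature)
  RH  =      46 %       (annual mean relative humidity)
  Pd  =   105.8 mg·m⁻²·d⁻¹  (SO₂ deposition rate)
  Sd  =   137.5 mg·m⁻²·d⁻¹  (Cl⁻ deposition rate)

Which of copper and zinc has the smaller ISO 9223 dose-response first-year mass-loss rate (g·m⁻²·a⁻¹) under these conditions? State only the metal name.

copper

copper: f(T) = -0.080·(T−10) [T>10 °C] = -0.9600
  sulphur-dioxide contribution → 0.1029 μm/a
  chloride contribution → 0.5962 μm/a
  ⇒ r_corr(copper) = 0.6991 μm/a
  mass loss = 0.6991 μm/a × 8.96 g/cm³ = 6.264 g·m⁻²·a⁻¹
zinc: T>10 °C ⇒ hinge -0.071·(22.0−10) = -0.8520
  sulphur-dioxide contribution → 0.3551 μm/a
  chloride contribution → 2.715 μm/a
  ⇒ r_corr(zinc) = 3.07 μm/a
  mass loss = 3.07 μm/a × 7.14 g/cm³ = 21.92 g·m⁻²·a⁻¹
Ordering by g·m⁻²·a⁻¹: zinc (21.9) > copper (6.26)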